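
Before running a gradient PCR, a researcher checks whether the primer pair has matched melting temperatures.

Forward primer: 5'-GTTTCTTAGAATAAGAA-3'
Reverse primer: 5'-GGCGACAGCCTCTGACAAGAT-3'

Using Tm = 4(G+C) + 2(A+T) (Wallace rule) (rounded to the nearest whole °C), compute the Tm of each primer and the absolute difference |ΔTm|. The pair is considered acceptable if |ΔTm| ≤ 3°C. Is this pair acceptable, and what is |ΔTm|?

|ΔTm| = 24°C; the pair is not acceptable.

Forward: A=7 T=6 G=3 C=1 → Tm = 2·13 + 4·4 = 42°C.
Reverse: A=6 T=3 G=6 C=6 → Tm = 2·9 + 4·12 = 66°C.
|ΔTm| = |42 − 66| = 24°C, > 3°C.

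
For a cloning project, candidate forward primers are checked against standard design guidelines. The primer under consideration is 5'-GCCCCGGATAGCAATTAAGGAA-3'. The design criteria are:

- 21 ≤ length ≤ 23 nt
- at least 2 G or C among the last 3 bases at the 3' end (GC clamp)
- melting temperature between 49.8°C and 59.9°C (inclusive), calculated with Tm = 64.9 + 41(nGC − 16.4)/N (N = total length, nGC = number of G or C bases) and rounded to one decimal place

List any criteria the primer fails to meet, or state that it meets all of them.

Fails: GC clamp.

Base counts: A=8, T=3, G=6, C=5 (length 22).
length: length 22 ✓
GC clamp: 3' end GAA has 1 G/C, need ≥2 ✗
Tm: Tm = 64.9 + 41·(11 − 16.4)/22 = 54.8°C ✓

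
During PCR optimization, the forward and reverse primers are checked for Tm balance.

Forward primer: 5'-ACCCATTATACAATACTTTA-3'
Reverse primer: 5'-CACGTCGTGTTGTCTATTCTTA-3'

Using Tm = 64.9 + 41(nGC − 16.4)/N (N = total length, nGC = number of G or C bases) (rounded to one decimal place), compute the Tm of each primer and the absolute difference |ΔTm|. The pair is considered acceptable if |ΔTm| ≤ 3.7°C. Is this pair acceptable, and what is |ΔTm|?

|ΔTm| = 9.6°C; the pair is not acceptable.

Forward: G+C = 5, N = 20 → Tm = 64.9 + 41·(5 − 16.4)/20 = 41.5°C.
Reverse: G+C = 9, N = 22 → Tm = 64.9 + 41·(9 − 16.4)/22 = 51.1°C.
|ΔTm| = |41.5 − 51.1| = 9.6°C, > 3.7°C.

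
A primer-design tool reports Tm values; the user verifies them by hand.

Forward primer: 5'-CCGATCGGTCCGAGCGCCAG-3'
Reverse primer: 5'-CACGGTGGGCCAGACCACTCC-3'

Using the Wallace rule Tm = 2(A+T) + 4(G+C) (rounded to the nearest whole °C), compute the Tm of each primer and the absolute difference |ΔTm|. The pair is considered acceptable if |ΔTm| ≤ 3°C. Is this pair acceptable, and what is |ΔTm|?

|ΔTm| = 2°C; the pair is acceptable.

Forward: A=3 T=2 G=7 C=8 → Tm = 2·5 + 4·15 = 70°C.
Reverse: A=4 T=2 G=6 C=9 → Tm = 2·6 + 4·15 = 72°C.
|ΔTm| = |70 − 72| = 2°C, ≤ 3°C.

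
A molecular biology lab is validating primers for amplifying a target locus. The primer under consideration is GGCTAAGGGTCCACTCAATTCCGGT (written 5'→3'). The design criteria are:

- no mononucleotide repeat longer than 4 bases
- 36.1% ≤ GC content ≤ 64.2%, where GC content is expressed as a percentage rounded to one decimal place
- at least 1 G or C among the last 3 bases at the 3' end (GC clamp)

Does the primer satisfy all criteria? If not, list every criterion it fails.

Meets all criteria.

Base counts: A=5, T=6, G=7, C=7 (length 25).
homopolymer run: longest run = 3 ✓
GC content: GC 14/25 = 56.0% ✓
GC clamp: 3' end GGT has 2 G/C ✓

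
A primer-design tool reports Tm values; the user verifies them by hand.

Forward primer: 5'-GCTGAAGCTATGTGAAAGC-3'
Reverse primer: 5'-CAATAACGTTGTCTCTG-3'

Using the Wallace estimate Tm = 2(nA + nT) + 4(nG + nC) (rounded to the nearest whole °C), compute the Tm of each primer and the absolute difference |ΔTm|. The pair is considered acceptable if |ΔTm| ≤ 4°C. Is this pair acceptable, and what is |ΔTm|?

|ΔTm| = 8°C; the pair is not acceptable.

Forward: A=6 T=4 G=6 C=3 → Tm = 2·10 + 4·9 = 56°C.
Reverse: A=4 T=6 G=3 C=4 → Tm = 2·10 + 4·7 = 48°C.
|ΔTm| = |56 − 48| = 8°C, > 4°C.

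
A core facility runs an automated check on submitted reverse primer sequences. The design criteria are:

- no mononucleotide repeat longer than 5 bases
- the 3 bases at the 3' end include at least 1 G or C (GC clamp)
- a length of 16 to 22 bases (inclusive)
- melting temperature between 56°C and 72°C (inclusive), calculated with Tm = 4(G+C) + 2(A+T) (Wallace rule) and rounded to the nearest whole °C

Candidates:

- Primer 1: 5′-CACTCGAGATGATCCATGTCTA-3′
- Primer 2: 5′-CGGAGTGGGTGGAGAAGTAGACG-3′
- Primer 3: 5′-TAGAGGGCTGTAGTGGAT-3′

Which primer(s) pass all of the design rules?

Primer 1 (22 nt, A=6 T=6 G=4 C=6): longest run = 2 ✓; 3' end CTA has 1 G/C ✓; length 22 ✓; Tm = 2·12 + 4·10 = 64°C ✓ — passes.
Primer 2 (23 nt, A=6 T=3 G=12 C=2): longest run = 3 ✓; 3' end ACG has 2 G/C ✓; length 23, outside 16–22 ✗; Tm = 2·9 + 4·14 = 74°C, outside 56–72°C ✗ — fails.
Primer 3 (18 nt, A=4 T=5 G=8 C=1): longest run = 3 ✓; 3' end GAT has 1 G/C ✓; length 18 ✓; Tm = 2·9 + 4·9 = 54°C, outside 56–72°C ✗ — fails.

Primer 1 only.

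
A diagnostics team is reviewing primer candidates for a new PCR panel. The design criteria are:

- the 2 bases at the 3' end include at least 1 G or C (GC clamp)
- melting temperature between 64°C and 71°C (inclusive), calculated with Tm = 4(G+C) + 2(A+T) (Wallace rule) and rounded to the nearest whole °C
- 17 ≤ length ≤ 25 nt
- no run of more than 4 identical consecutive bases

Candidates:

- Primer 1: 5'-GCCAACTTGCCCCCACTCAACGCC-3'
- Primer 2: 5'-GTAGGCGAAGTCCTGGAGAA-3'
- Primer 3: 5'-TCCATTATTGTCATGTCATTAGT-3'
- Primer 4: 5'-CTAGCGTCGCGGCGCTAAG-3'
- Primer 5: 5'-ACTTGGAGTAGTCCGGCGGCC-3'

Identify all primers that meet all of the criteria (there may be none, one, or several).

Primer 4 and Primer 5.

Primer 1 (24 nt, A=5 T=3 G=3 C=13): 3' end CC has 2 G/C ✓; Tm = 2·8 + 4·16 = 80°C, outside 64–71°C ✗; length 24 ✓; longest run = 5, exceeds 4 ✗ — fails.
Primer 2 (20 nt, A=6 T=3 G=8 C=3): 3' end AA has 0 G/C, need ≥1 ✗; Tm = 2·9 + 4·11 = 62°C, outside 64–71°C ✗; length 20 ✓; longest run = 2 ✓ — fails.
Primer 3 (23 nt, A=5 T=11 G=3 C=4): 3' end GT has 1 G/C ✓; Tm = 2·16 + 4·7 = 60°C, outside 64–71°C ✗; length 23 ✓; longest run = 2 ✓ — fails.
Primer 4 (19 nt, A=3 T=3 G=7 C=6): 3' end AG has 1 G/C ✓; Tm = 2·6 + 4·13 = 64°C ✓; length 19 ✓; longest run = 2 ✓ — passes.
Primer 5 (21 nt, A=3 T=4 G=8 C=6): 3' end CC has 2 G/C ✓; Tm = 2·7 + 4·14 = 70°C ✓; length 21 ✓; longest run = 2 ✓ — passes.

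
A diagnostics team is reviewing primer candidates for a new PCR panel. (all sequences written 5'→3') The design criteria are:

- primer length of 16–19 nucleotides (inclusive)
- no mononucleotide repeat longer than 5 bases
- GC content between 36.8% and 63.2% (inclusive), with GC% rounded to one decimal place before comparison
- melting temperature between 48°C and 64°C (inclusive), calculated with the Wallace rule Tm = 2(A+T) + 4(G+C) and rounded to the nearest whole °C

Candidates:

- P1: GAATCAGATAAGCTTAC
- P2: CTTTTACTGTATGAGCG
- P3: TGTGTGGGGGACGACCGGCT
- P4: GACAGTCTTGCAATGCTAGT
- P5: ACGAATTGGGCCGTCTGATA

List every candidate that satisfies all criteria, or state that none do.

P2 only.

P1 (17 nt, A=7 T=4 G=3 C=3): length 17 ✓; longest run = 2 ✓; GC 6/17 = 35.3%, outside 36.8–63.2% ✗; Tm = 2·11 + 4·6 = 46°C, outside 48–64°C ✗ — fails.
P2 (17 nt, A=3 T=7 G=4 C=3): length 17 ✓; longest run = 4 ✓; GC 7/17 = 41.2% ✓; Tm = 2·10 + 4·7 = 48°C ✓ — passes.
P3 (20 nt, A=2 T=4 G=10 C=4): length 20, outside 16–19 ✗; longest run = 5 ✓; GC 14/20 = 70.0%, outside 36.8–63.2% ✗; Tm = 2·6 + 4·14 = 68°C, outside 48–64°C ✗ — fails.
P4 (20 nt, A=5 T=6 G=5 C=4): length 20, outside 16–19 ✗; longest run = 2 ✓; GC 9/20 = 45.0% ✓; Tm = 2·11 + 4·9 = 58°C ✓ — fails.
P5 (20 nt, A=5 T=5 G=6 C=4): length 20, outside 16–19 ✗; longest run = 3 ✓; GC 10/20 = 50.0% ✓; Tm = 2·10 + 4·10 = 60°C ✓ — fails.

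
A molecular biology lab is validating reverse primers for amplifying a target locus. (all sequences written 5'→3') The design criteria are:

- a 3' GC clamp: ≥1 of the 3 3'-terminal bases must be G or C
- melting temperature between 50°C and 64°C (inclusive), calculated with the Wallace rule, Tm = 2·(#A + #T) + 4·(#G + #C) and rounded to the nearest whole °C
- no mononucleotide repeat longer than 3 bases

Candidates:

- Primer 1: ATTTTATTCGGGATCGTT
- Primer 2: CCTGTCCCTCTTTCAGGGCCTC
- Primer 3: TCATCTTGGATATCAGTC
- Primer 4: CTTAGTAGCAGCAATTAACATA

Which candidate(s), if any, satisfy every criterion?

Primer 1 (18 nt, A=3 T=9 G=4 C=2): 3' end GTT has 1 G/C ✓; Tm = 2·12 + 4·6 = 48°C, outside 50–64°C ✗; longest run = 4, exceeds 3 ✗ — fails.
Primer 2 (22 nt, A=1 T=7 G=4 C=10): 3' end CTC has 2 G/C ✓; Tm = 2·8 + 4·14 = 72°C, outside 50–64°C ✗; longest run = 3 ✓ — fails.
Primer 3 (18 nt, A=4 T=7 G=3 C=4): 3' end GTC has 2 G/C ✓; Tm = 2·11 + 4·7 = 50°C ✓; longest run = 2 ✓ — passes.
Primer 4 (22 nt, A=9 T=6 G=3 C=4): 3' end ATA has 0 G/C, need ≥1 ✗; Tm = 2·15 + 4·7 = 58°C ✓; longest run = 2 ✓ — fails.

Primer 3 only.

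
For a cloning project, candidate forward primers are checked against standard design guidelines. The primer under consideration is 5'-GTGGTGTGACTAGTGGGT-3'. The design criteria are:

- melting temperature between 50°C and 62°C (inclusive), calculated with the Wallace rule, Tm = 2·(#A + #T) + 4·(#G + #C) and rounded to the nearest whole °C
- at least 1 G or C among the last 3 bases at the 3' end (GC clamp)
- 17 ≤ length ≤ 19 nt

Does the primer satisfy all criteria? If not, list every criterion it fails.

Base counts: A=2, T=6, G=9, C=1 (length 18).
Tm: Tm = 2·8 + 4·10 = 56°C ✓
GC clamp: 3' end GGT has 2 G/C ✓
length: length 18 ✓

Meets all criteria.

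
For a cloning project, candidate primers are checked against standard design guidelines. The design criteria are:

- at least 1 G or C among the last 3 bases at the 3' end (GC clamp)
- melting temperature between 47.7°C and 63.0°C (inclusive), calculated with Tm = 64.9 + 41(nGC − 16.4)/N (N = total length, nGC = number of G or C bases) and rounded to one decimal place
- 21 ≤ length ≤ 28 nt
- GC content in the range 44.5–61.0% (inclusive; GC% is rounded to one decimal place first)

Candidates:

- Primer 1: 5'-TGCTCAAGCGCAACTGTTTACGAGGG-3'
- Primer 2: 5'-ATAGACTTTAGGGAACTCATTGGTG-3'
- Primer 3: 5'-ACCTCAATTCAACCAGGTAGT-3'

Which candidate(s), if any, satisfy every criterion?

Primer 1 (26 nt, A=6 T=6 G=8 C=6): 3' end GGG has 3 G/C ✓; Tm = 64.9 + 41·(14 − 16.4)/26 = 61.1°C ✓; length 26 ✓; GC 14/26 = 53.8% ✓ — passes.
Primer 2 (25 nt, A=7 T=8 G=7 C=3): 3' end GTG has 2 G/C ✓; Tm = 64.9 + 41·(10 − 16.4)/25 = 54.4°C ✓; length 25 ✓; GC 10/25 = 40.0%, outside 44.5–61.0% ✗ — fails.
Primer 3 (21 nt, A=7 T=5 G=3 C=6): 3' end AGT has 1 G/C ✓; Tm = 64.9 + 41·(9 − 16.4)/21 = 50.5°C ✓; length 21 ✓; GC 9/21 = 42.9%, outside 44.5–61.0% ✗ — fails.

Primer 1 only.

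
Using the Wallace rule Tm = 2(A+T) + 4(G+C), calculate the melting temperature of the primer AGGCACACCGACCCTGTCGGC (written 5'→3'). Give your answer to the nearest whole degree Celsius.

72°C

Base counts: A=4, T=2, G=6, C=9 (length 21).
Tm = 2·(4+2) + 4·(6+9) = 2·6 + 4·15 = 12 + 60 = 72°C.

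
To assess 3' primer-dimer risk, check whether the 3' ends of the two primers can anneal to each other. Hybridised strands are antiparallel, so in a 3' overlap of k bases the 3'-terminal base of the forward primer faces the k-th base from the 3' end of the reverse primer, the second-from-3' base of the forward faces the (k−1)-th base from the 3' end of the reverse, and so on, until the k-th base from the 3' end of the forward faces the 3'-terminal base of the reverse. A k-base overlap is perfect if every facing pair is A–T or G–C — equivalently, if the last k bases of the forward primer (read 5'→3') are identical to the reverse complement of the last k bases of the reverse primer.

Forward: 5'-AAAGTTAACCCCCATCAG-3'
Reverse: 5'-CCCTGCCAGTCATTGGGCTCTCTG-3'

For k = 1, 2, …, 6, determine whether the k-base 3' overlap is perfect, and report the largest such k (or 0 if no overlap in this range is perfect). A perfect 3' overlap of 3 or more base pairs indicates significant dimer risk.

Longest perfect overlap: 3 complementary base pairs; significant dimer risk (threshold 3).

Last 6 bases (5'→3') — forward …CATCAG, reverse …TCTCTG.
Reverse complement of the reverse primer's last 6 bases: CAGAGA; its first k bases are the reverse complement of the reverse primer's last k bases, so a perfect k-base overlap needs the forward primer's last k bases to equal them.
Comparing (forward last k vs required): k=1: G vs C ✗; k=2: AG vs CA ✗; k=3: CAG vs CAG ✓; k=4: TCAG vs CAGA ✗; k=5: ATCAG vs CAGAG ✗; k=6: CATCAG vs CAGAGA ✗.
Only k = 3 is perfect, so the longest perfect 3' overlap is 3.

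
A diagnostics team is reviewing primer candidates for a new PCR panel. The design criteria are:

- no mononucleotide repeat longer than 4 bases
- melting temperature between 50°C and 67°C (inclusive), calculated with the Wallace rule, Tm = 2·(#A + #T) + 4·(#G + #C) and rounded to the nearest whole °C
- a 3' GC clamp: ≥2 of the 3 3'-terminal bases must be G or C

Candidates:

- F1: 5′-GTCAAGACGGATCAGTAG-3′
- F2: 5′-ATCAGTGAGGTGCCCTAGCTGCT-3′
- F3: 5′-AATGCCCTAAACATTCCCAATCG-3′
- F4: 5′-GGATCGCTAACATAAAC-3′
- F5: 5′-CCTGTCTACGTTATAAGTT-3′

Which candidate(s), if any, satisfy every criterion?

F1 (18 nt, A=6 T=3 G=6 C=3): longest run = 2 ✓; Tm = 2·9 + 4·9 = 54°C ✓; 3' end TAG has 1 G/C, need ≥2 ✗ — fails.
F2 (23 nt, A=4 T=6 G=7 C=6): longest run = 3 ✓; Tm = 2·10 + 4·13 = 72°C, outside 50–67°C ✗; 3' end GCT has 2 G/C ✓ — fails.
F3 (23 nt, A=8 T=5 G=2 C=8): longest run = 3 ✓; Tm = 2·13 + 4·10 = 66°C ✓; 3' end TCG has 2 G/C ✓ — passes.
F4 (17 nt, A=7 T=3 G=3 C=4): longest run = 3 ✓; Tm = 2·10 + 4·7 = 48°C, outside 50–67°C ✗; 3' end AAC has 1 G/C, need ≥2 ✗ — fails.
F5 (19 nt, A=4 T=8 G=3 C=4): longest run = 2 ✓; Tm = 2·12 + 4·7 = 52°C ✓; 3' end GTT has 1 G/C, need ≥2 ✗ — fails.

F3 only.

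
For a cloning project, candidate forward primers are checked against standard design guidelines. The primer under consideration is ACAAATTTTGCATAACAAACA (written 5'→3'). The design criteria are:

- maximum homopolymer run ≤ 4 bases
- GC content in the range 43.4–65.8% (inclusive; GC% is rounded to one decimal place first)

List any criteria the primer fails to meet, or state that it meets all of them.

Fails: GC content.

Base counts: A=11, T=5, G=1, C=4 (length 21).
homopolymer run: longest run = 4 ✓
GC content: GC 5/21 = 23.8%, outside 43.4–65.8% ✗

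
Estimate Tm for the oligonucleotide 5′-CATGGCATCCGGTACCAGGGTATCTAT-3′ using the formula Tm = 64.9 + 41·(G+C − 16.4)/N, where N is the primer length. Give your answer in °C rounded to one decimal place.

Base counts: A=6, T=7, G=7, C=7; G+C = 14, N = 27.
Tm = 64.9 + 41·(14 − 16.4)/27 = 64.9 + -98.40/27 = 61.3°C.

61.3°C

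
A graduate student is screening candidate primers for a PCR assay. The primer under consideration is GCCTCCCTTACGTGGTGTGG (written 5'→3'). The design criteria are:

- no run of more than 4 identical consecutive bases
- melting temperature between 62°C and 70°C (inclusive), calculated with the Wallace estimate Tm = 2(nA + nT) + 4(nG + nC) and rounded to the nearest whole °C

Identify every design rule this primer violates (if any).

Base counts: A=1, T=6, G=7, C=6 (length 20).
homopolymer run: longest run = 3 ✓
Tm: Tm = 2·7 + 4·13 = 66°C ✓

Meets all criteria.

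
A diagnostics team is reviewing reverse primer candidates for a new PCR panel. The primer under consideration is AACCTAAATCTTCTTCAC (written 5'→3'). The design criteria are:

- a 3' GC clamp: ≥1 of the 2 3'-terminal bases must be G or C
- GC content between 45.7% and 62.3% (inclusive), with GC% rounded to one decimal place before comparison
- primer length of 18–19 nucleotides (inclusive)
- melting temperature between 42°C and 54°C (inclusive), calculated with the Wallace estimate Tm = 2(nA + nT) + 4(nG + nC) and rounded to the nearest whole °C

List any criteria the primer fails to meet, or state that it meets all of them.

Fails: GC content.

Base counts: A=6, T=6, G=0, C=6 (length 18).
GC clamp: 3' end AC has 1 G/C ✓
GC content: GC 6/18 = 33.3%, outside 45.7–62.3% ✗
length: length 18 ✓
Tm: Tm = 2·12 + 4·6 = 48°C ✓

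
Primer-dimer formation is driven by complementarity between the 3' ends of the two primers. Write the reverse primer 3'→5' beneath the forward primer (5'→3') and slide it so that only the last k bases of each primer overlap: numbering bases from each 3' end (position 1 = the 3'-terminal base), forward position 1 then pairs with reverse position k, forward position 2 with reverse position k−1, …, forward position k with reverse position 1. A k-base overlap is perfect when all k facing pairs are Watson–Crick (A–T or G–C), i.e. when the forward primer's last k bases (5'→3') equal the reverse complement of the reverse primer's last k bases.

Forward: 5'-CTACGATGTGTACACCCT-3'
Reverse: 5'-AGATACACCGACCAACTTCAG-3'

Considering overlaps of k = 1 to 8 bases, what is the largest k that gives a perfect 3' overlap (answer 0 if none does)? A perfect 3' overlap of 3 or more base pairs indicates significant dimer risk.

Last 8 bases (5'→3') — forward …TACACCCT, reverse …AACTTCAG.
Reverse complement of the reverse primer's last 8 bases: CTGAAGTT; its first k bases are the reverse complement of the reverse primer's last k bases, so a perfect k-base overlap needs the forward primer's last k bases to equal them.
Comparing (forward last k vs required): k=1: T vs C ✗; k=2: CT vs CT ✓; k=3: CCT vs CTG ✗; k=4: CCCT vs CTGA ✗; k=5: ACCCT vs CTGAA ✗; k=6: CACCCT vs CTGAAG ✗; k=7: ACACCCT vs CTGAAGT ✗; k=8: TACACCCT vs CTGAAGTT ✗.
Only k = 2 is perfect, so the longest perfect 3' overlap is 2.

Longest perfect overlap: 2 complementary base pairs; below the dimer-risk threshold (threshold 3).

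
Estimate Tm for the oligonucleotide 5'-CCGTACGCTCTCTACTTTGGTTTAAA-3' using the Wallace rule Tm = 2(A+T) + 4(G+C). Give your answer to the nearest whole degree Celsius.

Base counts: A=5, T=10, G=4, C=7 (length 26).
Tm = 2·(5+10) + 4·(4+7) = 2·15 + 4·11 = 30 + 44 = 74°C.

74°C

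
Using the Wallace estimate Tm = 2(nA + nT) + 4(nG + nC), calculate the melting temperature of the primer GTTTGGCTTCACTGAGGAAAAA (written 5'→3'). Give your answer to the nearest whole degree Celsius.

62°C

Base counts: A=7, T=6, G=6, C=3 (length 22).
Tm = 2·(7+6) + 4·(6+3) = 2·13 + 4·9 = 26 + 36 = 62°C.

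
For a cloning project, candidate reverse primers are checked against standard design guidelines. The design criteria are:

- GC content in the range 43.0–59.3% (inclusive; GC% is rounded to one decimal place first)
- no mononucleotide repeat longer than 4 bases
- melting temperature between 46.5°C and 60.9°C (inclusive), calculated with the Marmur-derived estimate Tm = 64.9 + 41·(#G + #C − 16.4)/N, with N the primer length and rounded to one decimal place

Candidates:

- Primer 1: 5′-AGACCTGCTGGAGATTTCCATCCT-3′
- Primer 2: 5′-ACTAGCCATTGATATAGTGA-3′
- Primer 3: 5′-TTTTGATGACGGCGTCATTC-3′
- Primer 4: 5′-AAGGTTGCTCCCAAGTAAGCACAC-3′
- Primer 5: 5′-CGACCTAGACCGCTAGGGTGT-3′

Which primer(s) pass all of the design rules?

Primer 1, Primer 3 and Primer 4.

Primer 1 (24 nt, A=5 T=7 G=5 C=7): GC 12/24 = 50.0% ✓; longest run = 3 ✓; Tm = 64.9 + 41·(12 − 16.4)/24 = 57.4°C ✓ — passes.
Primer 2 (20 nt, A=7 T=6 G=4 C=3): GC 7/20 = 35.0%, outside 43.0–59.3% ✗; longest run = 2 ✓; Tm = 64.9 + 41·(7 − 16.4)/20 = 45.6°C, outside 46.5–60.9°C ✗ — fails.
Primer 3 (20 nt, A=3 T=8 G=5 C=4): GC 9/20 = 45.0% ✓; longest run = 4 ✓; Tm = 64.9 + 41·(9 − 16.4)/20 = 49.7°C ✓ — passes.
Primer 4 (24 nt, A=8 T=4 G=5 C=7): GC 12/24 = 50.0% ✓; longest run = 3 ✓; Tm = 64.9 + 41·(12 − 16.4)/24 = 57.4°C ✓ — passes.
Primer 5 (21 nt, A=4 T=4 G=7 C=6): GC 13/21 = 61.9%, outside 43.0–59.3% ✗; longest run = 3 ✓; Tm = 64.9 + 41·(13 − 16.4)/21 = 58.3°C ✓ — fails.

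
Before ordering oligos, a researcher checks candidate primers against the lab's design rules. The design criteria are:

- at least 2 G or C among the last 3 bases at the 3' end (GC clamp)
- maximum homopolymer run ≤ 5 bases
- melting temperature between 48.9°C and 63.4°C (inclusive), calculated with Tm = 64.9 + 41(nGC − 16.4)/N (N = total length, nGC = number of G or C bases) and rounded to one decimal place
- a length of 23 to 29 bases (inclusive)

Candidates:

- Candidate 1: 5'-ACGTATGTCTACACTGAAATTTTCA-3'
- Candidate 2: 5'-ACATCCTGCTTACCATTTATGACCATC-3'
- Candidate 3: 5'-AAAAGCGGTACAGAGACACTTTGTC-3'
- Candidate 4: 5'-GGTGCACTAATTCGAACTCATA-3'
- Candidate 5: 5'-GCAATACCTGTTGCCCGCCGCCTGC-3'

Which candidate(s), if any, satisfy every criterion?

Candidate 3 only.

Candidate 1 (25 nt, A=8 T=9 G=3 C=5): 3' end TCA has 1 G/C, need ≥2 ✗; longest run = 4 ✓; Tm = 64.9 + 41·(8 − 16.4)/25 = 51.1°C ✓; length 25 ✓ — fails.
Candidate 2 (27 nt, A=7 T=9 G=2 C=9): 3' end ATC has 1 G/C, need ≥2 ✗; longest run = 3 ✓; Tm = 64.9 + 41·(11 − 16.4)/27 = 56.7°C ✓; length 27 ✓ — fails.
Candidate 3 (25 nt, A=9 T=5 G=6 C=5): 3' end GTC has 2 G/C ✓; longest run = 4 ✓; Tm = 64.9 + 41·(11 − 16.4)/25 = 56.0°C ✓; length 25 ✓ — passes.
Candidate 4 (22 nt, A=7 T=6 G=4 C=5): 3' end ATA has 0 G/C, need ≥2 ✗; longest run = 2 ✓; Tm = 64.9 + 41·(9 − 16.4)/22 = 51.1°C ✓; length 22, outside 23–29 ✗ — fails.
Candidate 5 (25 nt, A=3 T=5 G=6 C=11): 3' end TGC has 2 G/C ✓; longest run = 3 ✓; Tm = 64.9 + 41·(17 − 16.4)/25 = 65.9°C, outside 48.9–63.4°C ✗; length 25 ✓ — fails.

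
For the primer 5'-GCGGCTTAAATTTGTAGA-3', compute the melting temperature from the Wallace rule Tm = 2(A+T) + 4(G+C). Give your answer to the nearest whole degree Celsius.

50°C

Base counts: A=5, T=6, G=5, C=2 (length 18).
Tm = 2·(5+6) + 4·(5+2) = 2·11 + 4·7 = 22 + 28 = 50°C.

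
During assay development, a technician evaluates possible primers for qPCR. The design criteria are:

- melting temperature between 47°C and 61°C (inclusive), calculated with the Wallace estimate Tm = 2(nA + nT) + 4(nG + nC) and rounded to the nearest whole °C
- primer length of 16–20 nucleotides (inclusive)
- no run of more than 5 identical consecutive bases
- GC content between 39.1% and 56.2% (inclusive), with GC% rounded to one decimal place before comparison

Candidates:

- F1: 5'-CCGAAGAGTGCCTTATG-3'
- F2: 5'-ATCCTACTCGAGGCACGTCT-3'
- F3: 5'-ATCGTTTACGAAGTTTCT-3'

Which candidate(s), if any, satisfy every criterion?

F1 (17 nt, A=4 T=4 G=5 C=4): Tm = 2·8 + 4·9 = 52°C ✓; length 17 ✓; longest run = 2 ✓; GC 9/17 = 52.9% ✓ — passes.
F2 (20 nt, A=4 T=5 G=4 C=7): Tm = 2·9 + 4·11 = 62°C, outside 47–61°C ✗; length 20 ✓; longest run = 2 ✓; GC 11/20 = 55.0% ✓ — fails.
F3 (18 nt, A=4 T=8 G=3 C=3): Tm = 2·12 + 4·6 = 48°C ✓; length 18 ✓; longest run = 3 ✓; GC 6/18 = 33.3%, outside 39.1–56.2% ✗ — fails.

F1 only.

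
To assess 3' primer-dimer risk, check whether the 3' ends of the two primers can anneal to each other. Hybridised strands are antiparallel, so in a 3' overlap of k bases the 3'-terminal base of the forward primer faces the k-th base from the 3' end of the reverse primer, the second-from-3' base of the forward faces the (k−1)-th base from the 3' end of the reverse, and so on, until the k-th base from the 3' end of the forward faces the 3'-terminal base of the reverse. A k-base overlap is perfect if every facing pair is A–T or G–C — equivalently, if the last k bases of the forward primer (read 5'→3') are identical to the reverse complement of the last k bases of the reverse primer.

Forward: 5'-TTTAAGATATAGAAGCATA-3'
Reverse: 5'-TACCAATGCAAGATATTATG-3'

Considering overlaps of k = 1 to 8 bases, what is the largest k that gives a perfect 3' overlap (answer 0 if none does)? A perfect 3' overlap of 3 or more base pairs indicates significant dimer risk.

Last 8 bases (5'→3') — forward …GAAGCATA, reverse …ATATTATG.
Reverse complement of the reverse primer's last 8 bases: CATAATAT; its first k bases are the reverse complement of the reverse primer's last k bases, so a perfect k-base overlap needs the forward primer's last k bases to equal them.
Comparing (forward last k vs required): k=1: A vs C ✗; k=2: TA vs CA ✗; k=3: ATA vs CAT ✗; k=4: CATA vs CATA ✓; k=5: GCATA vs CATAA ✗; k=6: AGCATA vs CATAAT ✗; k=7: AAGCATA vs CATAATA ✗; k=8: GAAGCATA vs CATAATAT ✗.
Only k = 4 is perfect, so the longest perfect 3' overlap is 4.

Longest perfect overlap: 4 complementary base pairs; significant dimer risk (threshold 3).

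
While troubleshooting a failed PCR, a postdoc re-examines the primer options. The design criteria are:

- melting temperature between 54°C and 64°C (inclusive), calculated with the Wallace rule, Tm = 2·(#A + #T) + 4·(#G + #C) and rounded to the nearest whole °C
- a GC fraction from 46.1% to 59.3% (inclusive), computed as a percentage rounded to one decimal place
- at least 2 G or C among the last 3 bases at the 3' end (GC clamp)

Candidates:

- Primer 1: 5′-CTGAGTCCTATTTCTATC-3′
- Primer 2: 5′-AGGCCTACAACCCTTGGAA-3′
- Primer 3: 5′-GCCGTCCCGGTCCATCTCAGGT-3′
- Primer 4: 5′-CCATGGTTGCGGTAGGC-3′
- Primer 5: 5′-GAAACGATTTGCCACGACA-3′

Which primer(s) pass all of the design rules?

None of the candidates satisfy all criteria.

Primer 1 (18 nt, A=3 T=8 G=2 C=5): Tm = 2·11 + 4·7 = 50°C, outside 54–64°C ✗; GC 7/18 = 38.9%, outside 46.1–59.3% ✗; 3' end ATC has 1 G/C, need ≥2 ✗ — fails.
Primer 2 (19 nt, A=6 T=3 G=4 C=6): Tm = 2·9 + 4·10 = 58°C ✓; GC 10/19 = 52.6% ✓; 3' end GAA has 1 G/C, need ≥2 ✗ — fails.
Primer 3 (22 nt, A=2 T=5 G=6 C=9): Tm = 2·7 + 4·15 = 74°C, outside 54–64°C ✗; GC 15/22 = 68.2%, outside 46.1–59.3% ✗; 3' end GGT has 2 G/C ✓ — fails.
Primer 4 (17 nt, A=2 T=4 G=7 C=4): Tm = 2·6 + 4·11 = 56°C ✓; GC 11/17 = 64.7%, outside 46.1–59.3% ✗; 3' end GGC has 3 G/C ✓ — fails.
Primer 5 (19 nt, A=7 T=3 G=4 C=5): Tm = 2·10 + 4·9 = 56°C ✓; GC 9/19 = 47.4% ✓; 3' end ACA has 1 G/C, need ≥2 ✗ — fails.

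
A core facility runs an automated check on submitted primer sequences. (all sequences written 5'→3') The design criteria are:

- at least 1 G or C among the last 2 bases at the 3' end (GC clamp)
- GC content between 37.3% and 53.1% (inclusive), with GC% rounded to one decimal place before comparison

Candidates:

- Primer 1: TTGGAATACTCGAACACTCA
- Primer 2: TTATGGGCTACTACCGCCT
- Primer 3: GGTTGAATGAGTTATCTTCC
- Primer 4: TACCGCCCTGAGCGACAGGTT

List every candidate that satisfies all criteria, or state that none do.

Primer 1 (20 nt, A=7 T=5 G=3 C=5): 3' end CA has 1 G/C ✓; GC 8/20 = 40.0% ✓ — passes.
Primer 2 (19 nt, A=3 T=6 G=4 C=6): 3' end CT has 1 G/C ✓; GC 10/19 = 52.6% ✓ — passes.
Primer 3 (20 nt, A=4 T=8 G=5 C=3): 3' end CC has 2 G/C ✓; GC 8/20 = 40.0% ✓ — passes.
Primer 4 (21 nt, A=4 T=4 G=6 C=7): 3' end TT has 0 G/C, need ≥1 ✗; GC 13/21 = 61.9%, outside 37.3–53.1% ✗ — fails.

Primer 1, Primer 2 and Primer 3.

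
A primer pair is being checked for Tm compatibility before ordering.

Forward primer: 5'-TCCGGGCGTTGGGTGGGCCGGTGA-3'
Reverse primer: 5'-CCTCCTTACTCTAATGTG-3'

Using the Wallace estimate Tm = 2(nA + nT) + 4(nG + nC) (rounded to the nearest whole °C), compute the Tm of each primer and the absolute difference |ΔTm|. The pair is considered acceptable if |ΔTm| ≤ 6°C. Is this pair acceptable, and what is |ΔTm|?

|ΔTm| = 32°C; the pair is not acceptable.

Forward: A=1 T=5 G=13 C=5 → Tm = 2·6 + 4·18 = 84°C.
Reverse: A=3 T=7 G=2 C=6 → Tm = 2·10 + 4·8 = 52°C.
|ΔTm| = |84 − 52| = 32°C, > 6°C.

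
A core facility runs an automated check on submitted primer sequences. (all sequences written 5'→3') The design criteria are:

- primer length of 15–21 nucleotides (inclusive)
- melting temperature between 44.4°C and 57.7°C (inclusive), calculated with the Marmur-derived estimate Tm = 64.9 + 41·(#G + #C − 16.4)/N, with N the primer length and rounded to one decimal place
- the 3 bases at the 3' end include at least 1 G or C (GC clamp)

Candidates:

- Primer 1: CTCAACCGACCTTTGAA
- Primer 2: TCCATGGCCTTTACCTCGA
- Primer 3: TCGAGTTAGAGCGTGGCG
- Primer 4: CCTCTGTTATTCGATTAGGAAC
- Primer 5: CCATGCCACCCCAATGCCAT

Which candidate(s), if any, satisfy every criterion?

Primer 1, Primer 2, Primer 3 and Primer 5.

Primer 1 (17 nt, A=5 T=4 G=2 C=6): length 17 ✓; Tm = 64.9 + 41·(8 − 16.4)/17 = 44.6°C ✓; 3' end GAA has 1 G/C ✓ — passes.
Primer 2 (19 nt, A=3 T=6 G=3 C=7): length 19 ✓; Tm = 64.9 + 41·(10 − 16.4)/19 = 51.1°C ✓; 3' end CGA has 2 G/C ✓ — passes.
Primer 3 (18 nt, A=3 T=4 G=8 C=3): length 18 ✓; Tm = 64.9 + 41·(11 − 16.4)/18 = 52.6°C ✓; 3' end GCG has 3 G/C ✓ — passes.
Primer 4 (22 nt, A=5 T=8 G=4 C=5): length 22, outside 15–21 ✗; Tm = 64.9 + 41·(9 − 16.4)/22 = 51.1°C ✓; 3' end AAC has 1 G/C ✓ — fails.
Primer 5 (20 nt, A=5 T=3 G=2 C=10): length 20 ✓; Tm = 64.9 + 41·(12 − 16.4)/20 = 55.9°C ✓; 3' end CAT has 1 G/C ✓ — passes.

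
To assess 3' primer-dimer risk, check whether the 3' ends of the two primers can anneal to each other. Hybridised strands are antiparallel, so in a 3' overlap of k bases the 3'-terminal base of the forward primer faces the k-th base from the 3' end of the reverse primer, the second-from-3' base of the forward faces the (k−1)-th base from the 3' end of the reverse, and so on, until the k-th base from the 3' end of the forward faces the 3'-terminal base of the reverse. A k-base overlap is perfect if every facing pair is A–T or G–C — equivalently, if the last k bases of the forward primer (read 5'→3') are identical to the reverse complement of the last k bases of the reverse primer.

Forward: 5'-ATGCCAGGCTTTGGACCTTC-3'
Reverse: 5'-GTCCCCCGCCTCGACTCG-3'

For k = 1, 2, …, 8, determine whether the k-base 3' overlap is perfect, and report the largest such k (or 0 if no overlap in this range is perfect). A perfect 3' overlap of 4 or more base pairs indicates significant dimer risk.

Longest perfect overlap: 1 complementary base pair; below the dimer-risk threshold (threshold 4).

Last 8 bases (5'→3') — forward …GGACCTTC, reverse …TCGACTCG.
Reverse complement of the reverse primer's last 8 bases: CGAGTCGA; its first k bases are the reverse complement of the reverse primer's last k bases, so a perfect k-base overlap needs the forward primer's last k bases to equal them.
Comparing (forward last k vs required): k=1: C vs C ✓; k=2: TC vs CG ✗; k=3: TTC vs CGA ✗; k=4: CTTC vs CGAG ✗; k=5: CCTTC vs CGAGT ✗; k=6: ACCTTC vs CGAGTC ✗; k=7: GACCTTC vs CGAGTCG ✗; k=8: GGACCTTC vs CGAGTCGA ✗.
Only k = 1 is perfect, so the longest perfect 3' overlap is 1.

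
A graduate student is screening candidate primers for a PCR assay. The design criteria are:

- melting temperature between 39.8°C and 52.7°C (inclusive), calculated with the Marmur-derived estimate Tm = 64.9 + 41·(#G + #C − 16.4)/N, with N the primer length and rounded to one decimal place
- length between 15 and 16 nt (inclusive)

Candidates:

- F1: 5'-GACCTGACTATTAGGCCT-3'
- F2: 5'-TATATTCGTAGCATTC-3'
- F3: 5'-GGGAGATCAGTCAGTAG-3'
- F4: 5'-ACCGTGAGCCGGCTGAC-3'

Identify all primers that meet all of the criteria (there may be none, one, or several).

F1 (18 nt, A=4 T=5 G=4 C=5): Tm = 64.9 + 41·(9 − 16.4)/18 = 48.0°C ✓; length 18, outside 15–16 ✗ — fails.
F2 (16 nt, A=4 T=7 G=2 C=3): Tm = 64.9 + 41·(5 − 16.4)/16 = 35.7°C, outside 39.8–52.7°C ✗; length 16 ✓ — fails.
F3 (17 nt, A=5 T=3 G=7 C=2): Tm = 64.9 + 41·(9 − 16.4)/17 = 47.1°C ✓; length 17, outside 15–16 ✗ — fails.
F4 (17 nt, A=3 T=2 G=6 C=6): Tm = 64.9 + 41·(12 − 16.4)/17 = 54.3°C, outside 39.8–52.7°C ✗; length 17, outside 15–16 ✗ — fails.

None of the candidates satisfy all criteria.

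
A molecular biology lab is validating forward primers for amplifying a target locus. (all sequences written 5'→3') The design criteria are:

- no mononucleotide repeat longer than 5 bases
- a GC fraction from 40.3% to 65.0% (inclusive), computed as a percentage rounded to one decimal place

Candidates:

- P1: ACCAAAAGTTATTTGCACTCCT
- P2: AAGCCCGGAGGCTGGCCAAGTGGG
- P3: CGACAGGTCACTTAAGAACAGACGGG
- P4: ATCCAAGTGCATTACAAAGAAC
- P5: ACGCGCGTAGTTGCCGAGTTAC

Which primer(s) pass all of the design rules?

P3 and P5.

P1 (22 nt, A=7 T=7 G=2 C=6): longest run = 4 ✓; GC 8/22 = 36.4%, outside 40.3–65.0% ✗ — fails.
P2 (24 nt, A=5 T=2 G=11 C=6): longest run = 3 ✓; GC 17/24 = 70.8%, outside 40.3–65.0% ✗ — fails.
P3 (26 nt, A=9 T=3 G=8 C=6): longest run = 3 ✓; GC 14/26 = 53.8% ✓ — passes.
P4 (22 nt, A=10 T=4 G=3 C=5): longest run = 3 ✓; GC 8/22 = 36.4%, outside 40.3–65.0% ✗ — fails.
P5 (22 nt, A=4 T=5 G=7 C=6): longest run = 2 ✓; GC 13/22 = 59.1% ✓ — passes.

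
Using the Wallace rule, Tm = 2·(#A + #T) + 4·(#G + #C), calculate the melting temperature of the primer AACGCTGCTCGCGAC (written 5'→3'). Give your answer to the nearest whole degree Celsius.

Base counts: A=3, T=2, G=4, C=6 (length 15).
Tm = 2·(3+2) + 4·(4+6) = 2·5 + 4·10 = 10 + 40 = 50°C.

50°C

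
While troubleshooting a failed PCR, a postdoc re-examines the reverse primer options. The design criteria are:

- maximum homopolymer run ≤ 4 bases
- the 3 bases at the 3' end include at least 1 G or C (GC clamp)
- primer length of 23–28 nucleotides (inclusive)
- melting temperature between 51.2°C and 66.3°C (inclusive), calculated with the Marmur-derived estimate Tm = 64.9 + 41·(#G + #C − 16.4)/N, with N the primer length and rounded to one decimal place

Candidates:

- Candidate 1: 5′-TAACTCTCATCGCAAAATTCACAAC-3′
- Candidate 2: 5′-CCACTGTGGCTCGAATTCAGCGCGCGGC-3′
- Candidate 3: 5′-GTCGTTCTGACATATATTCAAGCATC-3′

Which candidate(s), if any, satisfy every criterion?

Candidate 1 (25 nt, A=10 T=6 G=1 C=8): longest run = 4 ✓; 3' end AAC has 1 G/C ✓; length 25 ✓; Tm = 64.9 + 41·(9 − 16.4)/25 = 52.8°C ✓ — passes.
Candidate 2 (28 nt, A=4 T=5 G=9 C=10): longest run = 2 ✓; 3' end GGC has 3 G/C ✓; length 28 ✓; Tm = 64.9 + 41·(19 − 16.4)/28 = 68.7°C, outside 51.2–66.3°C ✗ — fails.
Candidate 3 (26 nt, A=7 T=9 G=4 C=6): longest run = 2 ✓; 3' end ATC has 1 G/C ✓; length 26 ✓; Tm = 64.9 + 41·(10 − 16.4)/26 = 54.8°C ✓ — passes.

Candidate 1 and Candidate 3.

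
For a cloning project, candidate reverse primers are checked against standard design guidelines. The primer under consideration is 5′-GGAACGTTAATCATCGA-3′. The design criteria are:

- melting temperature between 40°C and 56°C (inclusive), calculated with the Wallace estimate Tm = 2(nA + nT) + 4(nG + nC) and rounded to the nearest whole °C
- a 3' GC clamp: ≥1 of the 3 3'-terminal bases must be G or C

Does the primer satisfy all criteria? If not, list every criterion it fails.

Base counts: A=6, T=4, G=4, C=3 (length 17).
Tm: Tm = 2·10 + 4·7 = 48°C ✓
GC clamp: 3' end CGA has 2 G/C ✓

Meets all criteria.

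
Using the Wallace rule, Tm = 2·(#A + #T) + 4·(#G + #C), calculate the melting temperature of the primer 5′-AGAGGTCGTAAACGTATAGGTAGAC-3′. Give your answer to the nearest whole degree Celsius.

72°C

Base counts: A=9, T=5, G=8, C=3 (length 25).
Tm = 2·(9+5) + 4·(8+3) = 2·14 + 4·11 = 28 + 44 = 72°C.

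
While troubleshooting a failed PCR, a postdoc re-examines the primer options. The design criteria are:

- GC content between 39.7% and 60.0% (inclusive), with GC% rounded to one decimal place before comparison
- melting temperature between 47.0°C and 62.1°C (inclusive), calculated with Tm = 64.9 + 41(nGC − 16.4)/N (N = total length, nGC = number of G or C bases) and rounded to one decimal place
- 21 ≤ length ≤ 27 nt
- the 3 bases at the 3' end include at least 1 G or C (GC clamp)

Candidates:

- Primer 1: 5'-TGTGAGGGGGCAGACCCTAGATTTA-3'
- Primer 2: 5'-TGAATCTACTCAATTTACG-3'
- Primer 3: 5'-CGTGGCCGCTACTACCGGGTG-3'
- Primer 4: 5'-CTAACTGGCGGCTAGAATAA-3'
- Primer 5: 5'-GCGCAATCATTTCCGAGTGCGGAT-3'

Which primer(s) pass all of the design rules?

Primer 5 only.

Primer 1 (25 nt, A=6 T=6 G=9 C=4): GC 13/25 = 52.0% ✓; Tm = 64.9 + 41·(13 − 16.4)/25 = 59.3°C ✓; length 25 ✓; 3' end TTA has 0 G/C, need ≥1 ✗ — fails.
Primer 2 (19 nt, A=6 T=7 G=2 C=4): GC 6/19 = 31.6%, outside 39.7–60.0% ✗; Tm = 64.9 + 41·(6 − 16.4)/19 = 42.5°C, outside 47.0–62.1°C ✗; length 19, outside 21–27 ✗; 3' end ACG has 2 G/C ✓ — fails.
Primer 3 (21 nt, A=2 T=4 G=8 C=7): GC 15/21 = 71.4%, outside 39.7–60.0% ✗; Tm = 64.9 + 41·(15 − 16.4)/21 = 62.2°C, outside 47.0–62.1°C ✗; length 21 ✓; 3' end GTG has 2 G/C ✓ — fails.
Primer 4 (20 nt, A=7 T=4 G=5 C=4): GC 9/20 = 45.0% ✓; Tm = 64.9 + 41·(9 − 16.4)/20 = 49.7°C ✓; length 20, outside 21–27 ✗; 3' end TAA has 0 G/C, need ≥1 ✗ — fails.
Primer 5 (24 nt, A=5 T=6 G=7 C=6): GC 13/24 = 54.2% ✓; Tm = 64.9 + 41·(13 − 16.4)/24 = 59.1°C ✓; length 24 ✓; 3' end GAT has 1 G/C ✓ — passes.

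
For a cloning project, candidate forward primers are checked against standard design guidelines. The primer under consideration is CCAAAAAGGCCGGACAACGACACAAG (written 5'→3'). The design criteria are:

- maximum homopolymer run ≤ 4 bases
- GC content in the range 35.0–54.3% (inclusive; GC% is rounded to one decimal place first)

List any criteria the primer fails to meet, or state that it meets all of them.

Fails: homopolymer run.

Base counts: A=12, T=0, G=6, C=8 (length 26).
homopolymer run: longest run = 5, exceeds 4 ✗
GC content: GC 14/26 = 53.8% ✓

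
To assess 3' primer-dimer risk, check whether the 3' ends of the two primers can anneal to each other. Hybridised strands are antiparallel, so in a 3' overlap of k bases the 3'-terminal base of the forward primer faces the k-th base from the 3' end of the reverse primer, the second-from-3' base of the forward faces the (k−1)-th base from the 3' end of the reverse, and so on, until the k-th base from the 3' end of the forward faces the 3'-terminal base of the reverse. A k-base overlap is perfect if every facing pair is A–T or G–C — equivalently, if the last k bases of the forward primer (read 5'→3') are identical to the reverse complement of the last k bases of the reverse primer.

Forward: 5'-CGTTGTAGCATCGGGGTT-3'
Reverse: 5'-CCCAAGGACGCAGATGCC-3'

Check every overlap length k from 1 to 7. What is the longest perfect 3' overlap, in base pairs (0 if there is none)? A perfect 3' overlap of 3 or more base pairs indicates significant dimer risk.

Last 7 bases (5'→3') — forward …CGGGGTT, reverse …AGATGCC.
Reverse complement of the reverse primer's last 7 bases: GGCATCT; its first k bases are the reverse complement of the reverse primer's last k bases, so a perfect k-base overlap needs the forward primer's last k bases to equal them.
Comparing (forward last k vs required): k=1: T vs G ✗; k=2: TT vs GG ✗; k=3: GTT vs GGC ✗; k=4: GGTT vs GGCA ✗; k=5: GGGTT vs GGCAT ✗; k=6: GGGGTT vs GGCATC ✗; k=7: CGGGGTT vs GGCATCT ✗.
No overlap length from 1 to 7 is perfect, so the longest perfect 3' overlap is 0.

Longest perfect overlap: 0 complementary base pairs; below the dimer-risk threshold (threshold 3).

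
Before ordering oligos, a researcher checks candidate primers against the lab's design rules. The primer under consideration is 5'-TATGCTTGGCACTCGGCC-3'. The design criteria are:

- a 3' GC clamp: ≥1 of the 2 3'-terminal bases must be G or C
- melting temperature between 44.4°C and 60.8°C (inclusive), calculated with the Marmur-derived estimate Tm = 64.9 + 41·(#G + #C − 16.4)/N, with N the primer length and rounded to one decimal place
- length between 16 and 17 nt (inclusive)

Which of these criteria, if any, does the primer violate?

Fails: length.

Base counts: A=2, T=5, G=5, C=6 (length 18).
GC clamp: 3' end CC has 2 G/C ✓
Tm: Tm = 64.9 + 41·(11 − 16.4)/18 = 52.6°C ✓
length: length 18, outside 16–17 ✗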